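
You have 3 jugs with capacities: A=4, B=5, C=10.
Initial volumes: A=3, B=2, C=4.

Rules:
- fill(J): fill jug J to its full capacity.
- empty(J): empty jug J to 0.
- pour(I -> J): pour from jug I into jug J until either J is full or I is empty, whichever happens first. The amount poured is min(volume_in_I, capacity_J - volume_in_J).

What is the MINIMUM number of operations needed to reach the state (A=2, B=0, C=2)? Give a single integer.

Answer: 4

Derivation:
BFS from (A=3, B=2, C=4). One shortest path:
  1. pour(A -> C) -> (A=0 B=2 C=7)
  2. pour(B -> A) -> (A=2 B=0 C=7)
  3. pour(C -> B) -> (A=2 B=5 C=2)
  4. empty(B) -> (A=2 B=0 C=2)
Reached target in 4 moves.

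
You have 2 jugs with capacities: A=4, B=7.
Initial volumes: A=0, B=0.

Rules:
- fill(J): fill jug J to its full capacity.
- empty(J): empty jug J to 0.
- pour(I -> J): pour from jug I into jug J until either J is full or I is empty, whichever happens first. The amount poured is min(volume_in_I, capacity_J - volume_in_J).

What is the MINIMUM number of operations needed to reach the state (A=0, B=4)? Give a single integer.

BFS from (A=0, B=0). One shortest path:
  1. fill(A) -> (A=4 B=0)
  2. pour(A -> B) -> (A=0 B=4)
Reached target in 2 moves.

Answer: 2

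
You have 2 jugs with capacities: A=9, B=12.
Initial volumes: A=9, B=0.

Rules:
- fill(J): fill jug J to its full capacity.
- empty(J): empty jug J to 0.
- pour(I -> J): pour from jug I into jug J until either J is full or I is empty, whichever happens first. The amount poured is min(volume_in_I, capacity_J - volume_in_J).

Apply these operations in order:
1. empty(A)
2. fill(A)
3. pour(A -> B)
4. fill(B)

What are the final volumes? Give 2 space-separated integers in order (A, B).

Step 1: empty(A) -> (A=0 B=0)
Step 2: fill(A) -> (A=9 B=0)
Step 3: pour(A -> B) -> (A=0 B=9)
Step 4: fill(B) -> (A=0 B=12)

Answer: 0 12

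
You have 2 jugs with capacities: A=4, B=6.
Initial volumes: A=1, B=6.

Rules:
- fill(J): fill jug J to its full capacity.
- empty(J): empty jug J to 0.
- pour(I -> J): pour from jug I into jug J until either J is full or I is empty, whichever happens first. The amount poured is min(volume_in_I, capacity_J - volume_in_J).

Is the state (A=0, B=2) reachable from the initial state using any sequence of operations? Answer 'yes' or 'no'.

BFS from (A=1, B=6):
  1. empty(A) -> (A=0 B=6)
  2. pour(B -> A) -> (A=4 B=2)
  3. empty(A) -> (A=0 B=2)
Target reached → yes.

Answer: yes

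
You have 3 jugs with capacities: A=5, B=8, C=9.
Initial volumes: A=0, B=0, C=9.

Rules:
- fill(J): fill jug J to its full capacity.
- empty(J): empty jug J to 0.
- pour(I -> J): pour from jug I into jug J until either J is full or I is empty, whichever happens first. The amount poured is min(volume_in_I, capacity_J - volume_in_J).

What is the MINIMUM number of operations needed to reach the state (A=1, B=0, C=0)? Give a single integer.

BFS from (A=0, B=0, C=9). One shortest path:
  1. pour(C -> B) -> (A=0 B=8 C=1)
  2. empty(B) -> (A=0 B=0 C=1)
  3. pour(C -> A) -> (A=1 B=0 C=0)
Reached target in 3 moves.

Answer: 3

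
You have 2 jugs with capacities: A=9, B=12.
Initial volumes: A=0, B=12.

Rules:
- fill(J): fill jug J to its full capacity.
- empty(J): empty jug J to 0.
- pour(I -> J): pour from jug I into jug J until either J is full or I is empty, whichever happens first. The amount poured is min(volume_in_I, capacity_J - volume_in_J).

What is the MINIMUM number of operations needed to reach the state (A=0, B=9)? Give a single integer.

BFS from (A=0, B=12). One shortest path:
  1. fill(A) -> (A=9 B=12)
  2. empty(B) -> (A=9 B=0)
  3. pour(A -> B) -> (A=0 B=9)
Reached target in 3 moves.

Answer: 3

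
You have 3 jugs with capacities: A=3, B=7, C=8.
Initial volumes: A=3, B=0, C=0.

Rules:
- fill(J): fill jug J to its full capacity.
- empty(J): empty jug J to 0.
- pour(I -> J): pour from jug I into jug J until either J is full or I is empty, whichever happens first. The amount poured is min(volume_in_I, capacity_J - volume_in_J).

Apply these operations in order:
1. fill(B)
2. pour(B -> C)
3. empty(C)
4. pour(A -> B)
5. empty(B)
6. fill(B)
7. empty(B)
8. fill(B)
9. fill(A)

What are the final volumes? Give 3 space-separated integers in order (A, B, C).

Step 1: fill(B) -> (A=3 B=7 C=0)
Step 2: pour(B -> C) -> (A=3 B=0 C=7)
Step 3: empty(C) -> (A=3 B=0 C=0)
Step 4: pour(A -> B) -> (A=0 B=3 C=0)
Step 5: empty(B) -> (A=0 B=0 C=0)
Step 6: fill(B) -> (A=0 B=7 C=0)
Step 7: empty(B) -> (A=0 B=0 C=0)
Step 8: fill(B) -> (A=0 B=7 C=0)
Step 9: fill(A) -> (A=3 B=7 C=0)

Answer: 3 7 0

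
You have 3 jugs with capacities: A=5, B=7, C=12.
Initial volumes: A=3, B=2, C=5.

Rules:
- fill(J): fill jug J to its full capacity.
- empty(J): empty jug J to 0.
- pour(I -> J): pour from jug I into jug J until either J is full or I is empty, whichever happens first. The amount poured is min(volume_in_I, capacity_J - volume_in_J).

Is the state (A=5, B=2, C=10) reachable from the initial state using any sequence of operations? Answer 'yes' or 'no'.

Answer: yes

Derivation:
BFS from (A=3, B=2, C=5):
  1. fill(C) -> (A=3 B=2 C=12)
  2. pour(C -> A) -> (A=5 B=2 C=10)
Target reached → yes.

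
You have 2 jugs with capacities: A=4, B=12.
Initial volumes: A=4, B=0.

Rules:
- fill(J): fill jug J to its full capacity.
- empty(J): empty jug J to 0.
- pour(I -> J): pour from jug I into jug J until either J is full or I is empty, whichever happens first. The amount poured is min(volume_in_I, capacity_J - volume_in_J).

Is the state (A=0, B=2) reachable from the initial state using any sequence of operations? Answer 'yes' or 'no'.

BFS explored all 8 reachable states.
Reachable set includes: (0,0), (0,4), (0,8), (0,12), (4,0), (4,4), (4,8), (4,12)
Target (A=0, B=2) not in reachable set → no.

Answer: no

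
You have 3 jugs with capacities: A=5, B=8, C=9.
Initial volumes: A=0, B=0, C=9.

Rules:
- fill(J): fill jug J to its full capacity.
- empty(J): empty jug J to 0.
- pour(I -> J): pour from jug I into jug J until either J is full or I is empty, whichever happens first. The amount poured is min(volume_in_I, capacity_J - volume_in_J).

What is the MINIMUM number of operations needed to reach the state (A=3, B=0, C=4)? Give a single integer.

BFS from (A=0, B=0, C=9). One shortest path:
  1. fill(B) -> (A=0 B=8 C=9)
  2. pour(B -> A) -> (A=5 B=3 C=9)
  3. empty(A) -> (A=0 B=3 C=9)
  4. pour(C -> A) -> (A=5 B=3 C=4)
  5. empty(A) -> (A=0 B=3 C=4)
  6. pour(B -> A) -> (A=3 B=0 C=4)
Reached target in 6 moves.

Answer: 6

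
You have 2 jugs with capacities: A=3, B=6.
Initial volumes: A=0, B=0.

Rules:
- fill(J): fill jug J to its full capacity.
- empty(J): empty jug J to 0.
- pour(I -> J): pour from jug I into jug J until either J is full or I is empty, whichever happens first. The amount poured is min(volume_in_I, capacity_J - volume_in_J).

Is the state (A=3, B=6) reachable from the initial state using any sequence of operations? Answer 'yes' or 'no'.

Answer: yes

Derivation:
BFS from (A=0, B=0):
  1. fill(A) -> (A=3 B=0)
  2. fill(B) -> (A=3 B=6)
Target reached → yes.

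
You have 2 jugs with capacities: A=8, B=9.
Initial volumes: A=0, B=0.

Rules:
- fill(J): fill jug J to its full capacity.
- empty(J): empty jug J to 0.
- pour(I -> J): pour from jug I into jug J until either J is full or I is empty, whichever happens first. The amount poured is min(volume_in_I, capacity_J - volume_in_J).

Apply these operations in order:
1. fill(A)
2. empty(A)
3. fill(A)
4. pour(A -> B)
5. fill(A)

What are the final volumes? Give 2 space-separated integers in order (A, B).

Answer: 8 8

Derivation:
Step 1: fill(A) -> (A=8 B=0)
Step 2: empty(A) -> (A=0 B=0)
Step 3: fill(A) -> (A=8 B=0)
Step 4: pour(A -> B) -> (A=0 B=8)
Step 5: fill(A) -> (A=8 B=8)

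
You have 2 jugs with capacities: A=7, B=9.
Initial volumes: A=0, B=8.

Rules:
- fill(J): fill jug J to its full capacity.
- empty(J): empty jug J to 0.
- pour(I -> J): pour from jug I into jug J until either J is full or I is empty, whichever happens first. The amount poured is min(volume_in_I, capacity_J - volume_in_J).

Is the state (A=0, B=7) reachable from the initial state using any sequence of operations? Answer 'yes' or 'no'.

BFS from (A=0, B=8):
  1. fill(A) -> (A=7 B=8)
  2. empty(B) -> (A=7 B=0)
  3. pour(A -> B) -> (A=0 B=7)
Target reached → yes.

Answer: yes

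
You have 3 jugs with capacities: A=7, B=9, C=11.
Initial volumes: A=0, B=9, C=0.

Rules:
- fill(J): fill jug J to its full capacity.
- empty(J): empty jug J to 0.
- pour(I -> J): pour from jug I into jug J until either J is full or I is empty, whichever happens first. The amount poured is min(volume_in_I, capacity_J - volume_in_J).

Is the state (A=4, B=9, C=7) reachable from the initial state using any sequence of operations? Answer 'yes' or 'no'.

Answer: yes

Derivation:
BFS from (A=0, B=9, C=0):
  1. empty(B) -> (A=0 B=0 C=0)
  2. fill(C) -> (A=0 B=0 C=11)
  3. pour(C -> A) -> (A=7 B=0 C=4)
  4. pour(A -> B) -> (A=0 B=7 C=4)
  5. pour(C -> A) -> (A=4 B=7 C=0)
  6. pour(B -> C) -> (A=4 B=0 C=7)
  7. fill(B) -> (A=4 B=9 C=7)
Target reached → yes.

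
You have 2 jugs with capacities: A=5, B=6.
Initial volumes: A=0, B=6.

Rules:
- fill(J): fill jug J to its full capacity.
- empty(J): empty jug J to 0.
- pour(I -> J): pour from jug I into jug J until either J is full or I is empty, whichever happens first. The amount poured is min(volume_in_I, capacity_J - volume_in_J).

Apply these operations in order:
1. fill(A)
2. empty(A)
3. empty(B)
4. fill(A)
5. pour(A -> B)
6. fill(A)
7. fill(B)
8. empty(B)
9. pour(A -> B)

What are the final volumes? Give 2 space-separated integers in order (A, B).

Answer: 0 5

Derivation:
Step 1: fill(A) -> (A=5 B=6)
Step 2: empty(A) -> (A=0 B=6)
Step 3: empty(B) -> (A=0 B=0)
Step 4: fill(A) -> (A=5 B=0)
Step 5: pour(A -> B) -> (A=0 B=5)
Step 6: fill(A) -> (A=5 B=5)
Step 7: fill(B) -> (A=5 B=6)
Step 8: empty(B) -> (A=5 B=0)
Step 9: pour(A -> B) -> (A=0 B=5)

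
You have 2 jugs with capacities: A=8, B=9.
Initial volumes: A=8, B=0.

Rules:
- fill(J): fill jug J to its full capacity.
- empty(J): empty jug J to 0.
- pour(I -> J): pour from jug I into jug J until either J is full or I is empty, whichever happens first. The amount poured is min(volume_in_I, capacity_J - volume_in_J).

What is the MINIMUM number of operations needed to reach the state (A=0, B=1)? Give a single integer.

Answer: 4

Derivation:
BFS from (A=8, B=0). One shortest path:
  1. empty(A) -> (A=0 B=0)
  2. fill(B) -> (A=0 B=9)
  3. pour(B -> A) -> (A=8 B=1)
  4. empty(A) -> (A=0 B=1)
Reached target in 4 moves.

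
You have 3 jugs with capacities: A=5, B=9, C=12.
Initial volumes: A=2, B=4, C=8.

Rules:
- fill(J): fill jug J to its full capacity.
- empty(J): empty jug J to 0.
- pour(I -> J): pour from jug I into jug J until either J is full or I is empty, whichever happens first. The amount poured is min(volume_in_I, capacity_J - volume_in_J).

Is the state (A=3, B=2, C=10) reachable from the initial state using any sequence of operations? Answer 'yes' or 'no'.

Answer: no

Derivation:
BFS explored all 429 reachable states.
Reachable set includes: (0,0,0), (0,0,1), (0,0,2), (0,0,3), (0,0,4), (0,0,5), (0,0,6), (0,0,7), (0,0,8), (0,0,9), (0,0,10), (0,0,11) ...
Target (A=3, B=2, C=10) not in reachable set → no.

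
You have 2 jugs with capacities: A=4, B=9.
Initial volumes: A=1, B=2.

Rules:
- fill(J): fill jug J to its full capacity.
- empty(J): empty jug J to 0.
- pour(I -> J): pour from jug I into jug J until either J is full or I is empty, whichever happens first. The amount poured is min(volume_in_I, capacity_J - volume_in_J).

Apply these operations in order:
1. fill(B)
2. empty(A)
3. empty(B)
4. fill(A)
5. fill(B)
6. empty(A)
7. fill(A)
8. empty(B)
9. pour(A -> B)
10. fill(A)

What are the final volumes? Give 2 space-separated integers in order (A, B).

Answer: 4 4

Derivation:
Step 1: fill(B) -> (A=1 B=9)
Step 2: empty(A) -> (A=0 B=9)
Step 3: empty(B) -> (A=0 B=0)
Step 4: fill(A) -> (A=4 B=0)
Step 5: fill(B) -> (A=4 B=9)
Step 6: empty(A) -> (A=0 B=9)
Step 7: fill(A) -> (A=4 B=9)
Step 8: empty(B) -> (A=4 B=0)
Step 9: pour(A -> B) -> (A=0 B=4)
Step 10: fill(A) -> (A=4 B=4)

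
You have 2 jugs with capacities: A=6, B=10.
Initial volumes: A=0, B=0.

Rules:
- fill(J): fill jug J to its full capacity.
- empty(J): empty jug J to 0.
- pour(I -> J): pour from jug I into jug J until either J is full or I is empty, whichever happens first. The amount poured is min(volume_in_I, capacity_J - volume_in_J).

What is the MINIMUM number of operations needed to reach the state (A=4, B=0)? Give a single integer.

Answer: 4

Derivation:
BFS from (A=0, B=0). One shortest path:
  1. fill(B) -> (A=0 B=10)
  2. pour(B -> A) -> (A=6 B=4)
  3. empty(A) -> (A=0 B=4)
  4. pour(B -> A) -> (A=4 B=0)
Reached target in 4 moves.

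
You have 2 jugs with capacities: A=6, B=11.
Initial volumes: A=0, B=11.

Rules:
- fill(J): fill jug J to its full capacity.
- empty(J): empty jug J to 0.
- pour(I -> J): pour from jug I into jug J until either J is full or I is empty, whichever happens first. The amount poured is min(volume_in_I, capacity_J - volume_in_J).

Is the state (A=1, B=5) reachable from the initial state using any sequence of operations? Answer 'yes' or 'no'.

Answer: no

Derivation:
BFS explored all 34 reachable states.
Reachable set includes: (0,0), (0,1), (0,2), (0,3), (0,4), (0,5), (0,6), (0,7), (0,8), (0,9), (0,10), (0,11) ...
Target (A=1, B=5) not in reachable set → no.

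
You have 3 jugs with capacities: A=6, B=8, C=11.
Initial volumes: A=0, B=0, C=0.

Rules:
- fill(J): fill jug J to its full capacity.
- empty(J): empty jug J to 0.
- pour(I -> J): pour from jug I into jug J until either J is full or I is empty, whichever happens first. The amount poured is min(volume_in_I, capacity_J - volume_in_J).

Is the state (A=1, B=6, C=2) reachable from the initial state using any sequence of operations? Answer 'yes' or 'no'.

BFS explored all 406 reachable states.
Reachable set includes: (0,0,0), (0,0,1), (0,0,2), (0,0,3), (0,0,4), (0,0,5), (0,0,6), (0,0,7), (0,0,8), (0,0,9), (0,0,10), (0,0,11) ...
Target (A=1, B=6, C=2) not in reachable set → no.

Answer: no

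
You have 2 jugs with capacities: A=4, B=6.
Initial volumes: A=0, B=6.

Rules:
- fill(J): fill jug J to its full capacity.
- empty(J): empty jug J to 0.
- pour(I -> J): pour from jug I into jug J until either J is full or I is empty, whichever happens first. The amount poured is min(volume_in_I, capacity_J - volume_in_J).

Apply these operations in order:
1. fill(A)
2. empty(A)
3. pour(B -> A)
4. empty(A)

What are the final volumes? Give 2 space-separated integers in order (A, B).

Step 1: fill(A) -> (A=4 B=6)
Step 2: empty(A) -> (A=0 B=6)
Step 3: pour(B -> A) -> (A=4 B=2)
Step 4: empty(A) -> (A=0 B=2)

Answer: 0 2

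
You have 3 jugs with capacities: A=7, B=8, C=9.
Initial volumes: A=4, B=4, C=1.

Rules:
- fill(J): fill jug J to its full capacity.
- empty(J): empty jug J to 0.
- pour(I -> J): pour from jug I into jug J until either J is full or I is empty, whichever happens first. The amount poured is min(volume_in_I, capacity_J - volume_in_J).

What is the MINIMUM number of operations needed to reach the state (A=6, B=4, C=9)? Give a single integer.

Answer: 4

Derivation:
BFS from (A=4, B=4, C=1). One shortest path:
  1. fill(A) -> (A=7 B=4 C=1)
  2. pour(A -> C) -> (A=0 B=4 C=8)
  3. fill(A) -> (A=7 B=4 C=8)
  4. pour(A -> C) -> (A=6 B=4 C=9)
Reached target in 4 moves.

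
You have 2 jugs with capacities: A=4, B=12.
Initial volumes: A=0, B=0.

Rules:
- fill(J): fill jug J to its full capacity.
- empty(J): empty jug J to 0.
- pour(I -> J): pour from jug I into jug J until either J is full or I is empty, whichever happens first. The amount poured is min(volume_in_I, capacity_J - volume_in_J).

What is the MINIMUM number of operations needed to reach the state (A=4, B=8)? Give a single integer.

BFS from (A=0, B=0). One shortest path:
  1. fill(B) -> (A=0 B=12)
  2. pour(B -> A) -> (A=4 B=8)
Reached target in 2 moves.

Answer: 2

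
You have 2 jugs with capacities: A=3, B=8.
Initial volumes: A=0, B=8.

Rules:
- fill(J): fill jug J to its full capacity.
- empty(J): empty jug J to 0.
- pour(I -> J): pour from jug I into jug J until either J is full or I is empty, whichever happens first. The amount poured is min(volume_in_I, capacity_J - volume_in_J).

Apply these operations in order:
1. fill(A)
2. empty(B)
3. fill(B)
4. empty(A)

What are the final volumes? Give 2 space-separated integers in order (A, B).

Step 1: fill(A) -> (A=3 B=8)
Step 2: empty(B) -> (A=3 B=0)
Step 3: fill(B) -> (A=3 B=8)
Step 4: empty(A) -> (A=0 B=8)

Answer: 0 8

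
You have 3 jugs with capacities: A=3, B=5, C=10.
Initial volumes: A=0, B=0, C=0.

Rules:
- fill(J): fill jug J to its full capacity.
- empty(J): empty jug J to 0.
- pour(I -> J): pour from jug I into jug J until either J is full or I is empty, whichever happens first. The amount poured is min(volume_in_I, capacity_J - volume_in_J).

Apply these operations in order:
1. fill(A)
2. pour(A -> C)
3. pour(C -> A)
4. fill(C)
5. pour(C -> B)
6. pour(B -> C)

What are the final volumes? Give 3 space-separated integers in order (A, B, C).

Answer: 3 0 10

Derivation:
Step 1: fill(A) -> (A=3 B=0 C=0)
Step 2: pour(A -> C) -> (A=0 B=0 C=3)
Step 3: pour(C -> A) -> (A=3 B=0 C=0)
Step 4: fill(C) -> (A=3 B=0 C=10)
Step 5: pour(C -> B) -> (A=3 B=5 C=5)
Step 6: pour(B -> C) -> (A=3 B=0 C=10)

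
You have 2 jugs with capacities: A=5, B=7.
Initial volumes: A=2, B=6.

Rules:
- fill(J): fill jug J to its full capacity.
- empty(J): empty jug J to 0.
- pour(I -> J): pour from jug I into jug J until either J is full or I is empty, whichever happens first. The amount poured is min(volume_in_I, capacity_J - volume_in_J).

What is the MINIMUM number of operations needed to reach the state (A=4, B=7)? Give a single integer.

Answer: 2

Derivation:
BFS from (A=2, B=6). One shortest path:
  1. fill(A) -> (A=5 B=6)
  2. pour(A -> B) -> (A=4 B=7)
Reached target in 2 moves.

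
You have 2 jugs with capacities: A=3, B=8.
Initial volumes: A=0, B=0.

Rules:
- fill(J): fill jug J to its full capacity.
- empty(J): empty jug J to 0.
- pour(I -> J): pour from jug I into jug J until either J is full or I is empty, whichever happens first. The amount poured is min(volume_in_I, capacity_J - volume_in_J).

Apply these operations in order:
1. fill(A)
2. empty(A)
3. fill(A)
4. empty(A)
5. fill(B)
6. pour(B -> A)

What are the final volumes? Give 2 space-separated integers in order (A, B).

Answer: 3 5

Derivation:
Step 1: fill(A) -> (A=3 B=0)
Step 2: empty(A) -> (A=0 B=0)
Step 3: fill(A) -> (A=3 B=0)
Step 4: empty(A) -> (A=0 B=0)
Step 5: fill(B) -> (A=0 B=8)
Step 6: pour(B -> A) -> (A=3 B=5)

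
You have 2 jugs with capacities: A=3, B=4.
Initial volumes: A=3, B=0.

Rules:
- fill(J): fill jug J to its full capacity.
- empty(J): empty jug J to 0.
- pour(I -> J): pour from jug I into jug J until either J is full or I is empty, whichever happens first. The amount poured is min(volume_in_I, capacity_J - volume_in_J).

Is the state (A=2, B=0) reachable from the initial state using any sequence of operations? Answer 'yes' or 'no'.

BFS from (A=3, B=0):
  1. pour(A -> B) -> (A=0 B=3)
  2. fill(A) -> (A=3 B=3)
  3. pour(A -> B) -> (A=2 B=4)
  4. empty(B) -> (A=2 B=0)
Target reached → yes.

Answer: yes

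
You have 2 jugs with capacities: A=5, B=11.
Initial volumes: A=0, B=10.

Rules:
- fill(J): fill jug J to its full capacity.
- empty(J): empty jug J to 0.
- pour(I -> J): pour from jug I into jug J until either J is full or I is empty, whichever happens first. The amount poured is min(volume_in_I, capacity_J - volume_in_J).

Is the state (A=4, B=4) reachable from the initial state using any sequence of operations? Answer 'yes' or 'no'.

BFS explored all 32 reachable states.
Reachable set includes: (0,0), (0,1), (0,2), (0,3), (0,4), (0,5), (0,6), (0,7), (0,8), (0,9), (0,10), (0,11) ...
Target (A=4, B=4) not in reachable set → no.

Answer: no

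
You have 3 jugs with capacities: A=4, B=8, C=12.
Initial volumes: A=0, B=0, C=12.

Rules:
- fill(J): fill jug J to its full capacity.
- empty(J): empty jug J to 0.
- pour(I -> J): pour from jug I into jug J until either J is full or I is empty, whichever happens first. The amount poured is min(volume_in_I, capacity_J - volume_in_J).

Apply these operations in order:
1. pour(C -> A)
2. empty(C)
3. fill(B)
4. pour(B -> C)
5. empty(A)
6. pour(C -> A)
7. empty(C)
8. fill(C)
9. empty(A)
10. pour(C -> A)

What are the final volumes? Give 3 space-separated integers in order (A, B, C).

Answer: 4 0 8

Derivation:
Step 1: pour(C -> A) -> (A=4 B=0 C=8)
Step 2: empty(C) -> (A=4 B=0 C=0)
Step 3: fill(B) -> (A=4 B=8 C=0)
Step 4: pour(B -> C) -> (A=4 B=0 C=8)
Step 5: empty(A) -> (A=0 B=0 C=8)
Step 6: pour(C -> A) -> (A=4 B=0 C=4)
Step 7: empty(C) -> (A=4 B=0 C=0)
Step 8: fill(C) -> (A=4 B=0 C=12)
Step 9: empty(A) -> (A=0 B=0 C=12)
Step 10: pour(C -> A) -> (A=4 B=0 C=8)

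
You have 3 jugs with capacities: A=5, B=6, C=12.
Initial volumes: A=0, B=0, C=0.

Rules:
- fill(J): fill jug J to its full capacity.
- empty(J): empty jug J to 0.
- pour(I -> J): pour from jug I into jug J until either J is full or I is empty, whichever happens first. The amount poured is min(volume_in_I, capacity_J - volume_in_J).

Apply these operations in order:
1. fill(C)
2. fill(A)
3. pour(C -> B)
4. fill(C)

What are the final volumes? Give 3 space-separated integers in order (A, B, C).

Answer: 5 6 12

Derivation:
Step 1: fill(C) -> (A=0 B=0 C=12)
Step 2: fill(A) -> (A=5 B=0 C=12)
Step 3: pour(C -> B) -> (A=5 B=6 C=6)
Step 4: fill(C) -> (A=5 B=6 C=12)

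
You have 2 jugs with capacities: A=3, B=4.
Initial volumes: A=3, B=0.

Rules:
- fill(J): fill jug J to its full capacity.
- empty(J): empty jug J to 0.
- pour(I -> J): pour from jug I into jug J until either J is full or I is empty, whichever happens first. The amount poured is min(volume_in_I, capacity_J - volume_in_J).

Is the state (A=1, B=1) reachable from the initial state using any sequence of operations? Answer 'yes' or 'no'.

Answer: no

Derivation:
BFS explored all 14 reachable states.
Reachable set includes: (0,0), (0,1), (0,2), (0,3), (0,4), (1,0), (1,4), (2,0), (2,4), (3,0), (3,1), (3,2) ...
Target (A=1, B=1) not in reachable set → no.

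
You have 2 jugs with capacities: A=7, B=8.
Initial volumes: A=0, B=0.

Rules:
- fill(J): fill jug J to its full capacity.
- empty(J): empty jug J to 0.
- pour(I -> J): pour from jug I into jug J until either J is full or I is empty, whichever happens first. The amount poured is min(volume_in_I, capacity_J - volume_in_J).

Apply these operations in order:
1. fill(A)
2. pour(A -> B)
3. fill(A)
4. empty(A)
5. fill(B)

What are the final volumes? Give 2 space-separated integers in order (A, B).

Answer: 0 8

Derivation:
Step 1: fill(A) -> (A=7 B=0)
Step 2: pour(A -> B) -> (A=0 B=7)
Step 3: fill(A) -> (A=7 B=7)
Step 4: empty(A) -> (A=0 B=7)
Step 5: fill(B) -> (A=0 B=8)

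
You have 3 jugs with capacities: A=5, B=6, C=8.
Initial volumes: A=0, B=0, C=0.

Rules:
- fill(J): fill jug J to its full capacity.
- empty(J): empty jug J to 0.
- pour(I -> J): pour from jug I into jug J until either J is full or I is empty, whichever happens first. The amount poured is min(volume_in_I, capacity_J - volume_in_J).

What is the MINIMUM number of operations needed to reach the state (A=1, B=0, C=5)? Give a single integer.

BFS from (A=0, B=0, C=0). One shortest path:
  1. fill(B) -> (A=0 B=6 C=0)
  2. pour(B -> A) -> (A=5 B=1 C=0)
  3. pour(A -> C) -> (A=0 B=1 C=5)
  4. pour(B -> A) -> (A=1 B=0 C=5)
Reached target in 4 moves.

Answer: 4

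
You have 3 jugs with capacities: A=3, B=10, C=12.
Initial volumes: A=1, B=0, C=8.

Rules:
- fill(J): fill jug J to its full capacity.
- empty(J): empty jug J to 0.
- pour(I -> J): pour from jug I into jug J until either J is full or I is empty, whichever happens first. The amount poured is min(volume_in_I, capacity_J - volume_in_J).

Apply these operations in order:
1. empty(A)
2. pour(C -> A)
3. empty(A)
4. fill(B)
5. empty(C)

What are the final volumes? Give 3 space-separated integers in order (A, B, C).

Answer: 0 10 0

Derivation:
Step 1: empty(A) -> (A=0 B=0 C=8)
Step 2: pour(C -> A) -> (A=3 B=0 C=5)
Step 3: empty(A) -> (A=0 B=0 C=5)
Step 4: fill(B) -> (A=0 B=10 C=5)
Step 5: empty(C) -> (A=0 B=10 C=0)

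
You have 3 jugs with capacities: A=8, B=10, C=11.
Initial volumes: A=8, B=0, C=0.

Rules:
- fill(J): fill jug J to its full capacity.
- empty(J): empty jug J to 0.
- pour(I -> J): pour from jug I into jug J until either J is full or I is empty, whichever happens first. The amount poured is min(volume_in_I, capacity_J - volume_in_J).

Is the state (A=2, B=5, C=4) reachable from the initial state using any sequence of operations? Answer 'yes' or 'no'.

Answer: no

Derivation:
BFS explored all 558 reachable states.
Reachable set includes: (0,0,0), (0,0,1), (0,0,2), (0,0,3), (0,0,4), (0,0,5), (0,0,6), (0,0,7), (0,0,8), (0,0,9), (0,0,10), (0,0,11) ...
Target (A=2, B=5, C=4) not in reachable set → no.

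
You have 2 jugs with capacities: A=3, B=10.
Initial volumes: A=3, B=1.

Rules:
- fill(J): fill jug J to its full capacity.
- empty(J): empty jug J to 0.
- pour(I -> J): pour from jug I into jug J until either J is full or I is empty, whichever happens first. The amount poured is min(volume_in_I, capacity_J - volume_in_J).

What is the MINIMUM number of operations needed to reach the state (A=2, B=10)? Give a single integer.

BFS from (A=3, B=1). One shortest path:
  1. empty(B) -> (A=3 B=0)
  2. pour(A -> B) -> (A=0 B=3)
  3. fill(A) -> (A=3 B=3)
  4. pour(A -> B) -> (A=0 B=6)
  5. fill(A) -> (A=3 B=6)
  6. pour(A -> B) -> (A=0 B=9)
  7. fill(A) -> (A=3 B=9)
  8. pour(A -> B) -> (A=2 B=10)
Reached target in 8 moves.

Answer: 8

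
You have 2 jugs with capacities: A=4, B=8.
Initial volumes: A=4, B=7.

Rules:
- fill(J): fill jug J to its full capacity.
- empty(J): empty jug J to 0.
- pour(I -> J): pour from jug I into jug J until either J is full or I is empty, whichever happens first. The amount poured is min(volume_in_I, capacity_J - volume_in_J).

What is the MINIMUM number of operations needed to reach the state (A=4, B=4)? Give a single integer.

Answer: 3

Derivation:
BFS from (A=4, B=7). One shortest path:
  1. empty(A) -> (A=0 B=7)
  2. fill(B) -> (A=0 B=8)
  3. pour(B -> A) -> (A=4 B=4)
Reached target in 3 moves.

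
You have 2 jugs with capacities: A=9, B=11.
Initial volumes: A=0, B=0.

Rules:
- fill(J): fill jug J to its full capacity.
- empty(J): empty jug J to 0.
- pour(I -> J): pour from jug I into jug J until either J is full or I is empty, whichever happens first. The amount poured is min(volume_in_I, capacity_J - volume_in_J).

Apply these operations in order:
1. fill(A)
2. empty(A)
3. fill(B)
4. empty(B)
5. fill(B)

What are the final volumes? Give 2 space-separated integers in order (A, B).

Answer: 0 11

Derivation:
Step 1: fill(A) -> (A=9 B=0)
Step 2: empty(A) -> (A=0 B=0)
Step 3: fill(B) -> (A=0 B=11)
Step 4: empty(B) -> (A=0 B=0)
Step 5: fill(B) -> (A=0 B=11)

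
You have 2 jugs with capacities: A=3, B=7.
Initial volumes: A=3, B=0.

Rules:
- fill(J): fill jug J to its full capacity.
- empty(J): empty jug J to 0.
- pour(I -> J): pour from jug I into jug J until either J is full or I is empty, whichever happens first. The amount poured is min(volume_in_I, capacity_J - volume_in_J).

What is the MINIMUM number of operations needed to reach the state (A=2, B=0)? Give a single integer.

BFS from (A=3, B=0). One shortest path:
  1. pour(A -> B) -> (A=0 B=3)
  2. fill(A) -> (A=3 B=3)
  3. pour(A -> B) -> (A=0 B=6)
  4. fill(A) -> (A=3 B=6)
  5. pour(A -> B) -> (A=2 B=7)
  6. empty(B) -> (A=2 B=0)
Reached target in 6 moves.

Answer: 6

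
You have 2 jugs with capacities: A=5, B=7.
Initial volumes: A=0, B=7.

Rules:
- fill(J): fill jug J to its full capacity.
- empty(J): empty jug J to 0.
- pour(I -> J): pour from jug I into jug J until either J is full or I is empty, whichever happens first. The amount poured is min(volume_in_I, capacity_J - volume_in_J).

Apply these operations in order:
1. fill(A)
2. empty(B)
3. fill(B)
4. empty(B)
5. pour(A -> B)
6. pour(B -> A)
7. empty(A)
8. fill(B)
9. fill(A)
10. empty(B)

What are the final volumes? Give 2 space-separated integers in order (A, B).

Step 1: fill(A) -> (A=5 B=7)
Step 2: empty(B) -> (A=5 B=0)
Step 3: fill(B) -> (A=5 B=7)
Step 4: empty(B) -> (A=5 B=0)
Step 5: pour(A -> B) -> (A=0 B=5)
Step 6: pour(B -> A) -> (A=5 B=0)
Step 7: empty(A) -> (A=0 B=0)
Step 8: fill(B) -> (A=0 B=7)
Step 9: fill(A) -> (A=5 B=7)
Step 10: empty(B) -> (A=5 B=0)

Answer: 5 0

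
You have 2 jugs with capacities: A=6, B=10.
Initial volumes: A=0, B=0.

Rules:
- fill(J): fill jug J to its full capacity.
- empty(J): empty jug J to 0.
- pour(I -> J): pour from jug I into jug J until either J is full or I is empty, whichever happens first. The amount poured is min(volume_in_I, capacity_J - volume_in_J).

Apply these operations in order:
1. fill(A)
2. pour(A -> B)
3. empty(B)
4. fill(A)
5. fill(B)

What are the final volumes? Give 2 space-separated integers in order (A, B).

Step 1: fill(A) -> (A=6 B=0)
Step 2: pour(A -> B) -> (A=0 B=6)
Step 3: empty(B) -> (A=0 B=0)
Step 4: fill(A) -> (A=6 B=0)
Step 5: fill(B) -> (A=6 B=10)

Answer: 6 10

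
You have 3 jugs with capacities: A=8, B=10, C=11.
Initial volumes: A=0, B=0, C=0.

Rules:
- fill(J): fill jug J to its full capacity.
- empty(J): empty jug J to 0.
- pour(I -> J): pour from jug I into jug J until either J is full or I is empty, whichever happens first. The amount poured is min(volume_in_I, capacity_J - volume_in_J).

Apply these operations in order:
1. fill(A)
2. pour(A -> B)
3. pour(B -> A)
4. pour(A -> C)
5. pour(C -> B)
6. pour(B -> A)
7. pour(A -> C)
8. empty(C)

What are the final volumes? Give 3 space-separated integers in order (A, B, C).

Step 1: fill(A) -> (A=8 B=0 C=0)
Step 2: pour(A -> B) -> (A=0 B=8 C=0)
Step 3: pour(B -> A) -> (A=8 B=0 C=0)
Step 4: pour(A -> C) -> (A=0 B=0 C=8)
Step 5: pour(C -> B) -> (A=0 B=8 C=0)
Step 6: pour(B -> A) -> (A=8 B=0 C=0)
Step 7: pour(A -> C) -> (A=0 B=0 C=8)
Step 8: empty(C) -> (A=0 B=0 C=0)

Answer: 0 0 0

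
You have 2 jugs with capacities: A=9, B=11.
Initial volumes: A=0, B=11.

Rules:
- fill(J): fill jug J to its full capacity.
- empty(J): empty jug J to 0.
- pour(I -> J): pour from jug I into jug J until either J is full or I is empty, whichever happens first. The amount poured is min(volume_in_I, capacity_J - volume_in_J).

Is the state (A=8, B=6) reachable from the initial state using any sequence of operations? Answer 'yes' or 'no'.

BFS explored all 40 reachable states.
Reachable set includes: (0,0), (0,1), (0,2), (0,3), (0,4), (0,5), (0,6), (0,7), (0,8), (0,9), (0,10), (0,11) ...
Target (A=8, B=6) not in reachable set → no.

Answer: no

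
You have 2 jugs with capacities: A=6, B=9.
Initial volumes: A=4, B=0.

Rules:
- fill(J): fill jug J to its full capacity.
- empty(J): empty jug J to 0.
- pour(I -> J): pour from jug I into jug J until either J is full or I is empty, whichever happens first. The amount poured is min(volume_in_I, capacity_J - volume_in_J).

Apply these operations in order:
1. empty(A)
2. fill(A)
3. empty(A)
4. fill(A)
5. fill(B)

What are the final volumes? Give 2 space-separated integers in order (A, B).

Answer: 6 9

Derivation:
Step 1: empty(A) -> (A=0 B=0)
Step 2: fill(A) -> (A=6 B=0)
Step 3: empty(A) -> (A=0 B=0)
Step 4: fill(A) -> (A=6 B=0)
Step 5: fill(B) -> (A=6 B=9)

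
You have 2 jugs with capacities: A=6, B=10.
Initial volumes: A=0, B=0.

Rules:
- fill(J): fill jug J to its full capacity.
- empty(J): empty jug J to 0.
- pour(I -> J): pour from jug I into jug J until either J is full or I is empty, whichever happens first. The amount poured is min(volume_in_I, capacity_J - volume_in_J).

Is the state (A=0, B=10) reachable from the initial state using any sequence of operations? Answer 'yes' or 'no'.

Answer: yes

Derivation:
BFS from (A=0, B=0):
  1. fill(B) -> (A=0 B=10)
Target reached → yes.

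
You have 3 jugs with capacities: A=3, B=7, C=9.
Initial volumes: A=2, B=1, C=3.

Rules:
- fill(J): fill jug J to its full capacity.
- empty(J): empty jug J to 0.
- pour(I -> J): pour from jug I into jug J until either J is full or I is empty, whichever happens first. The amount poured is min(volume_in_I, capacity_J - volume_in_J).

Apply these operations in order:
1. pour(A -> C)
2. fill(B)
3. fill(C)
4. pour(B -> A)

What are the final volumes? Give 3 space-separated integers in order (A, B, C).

Step 1: pour(A -> C) -> (A=0 B=1 C=5)
Step 2: fill(B) -> (A=0 B=7 C=5)
Step 3: fill(C) -> (A=0 B=7 C=9)
Step 4: pour(B -> A) -> (A=3 B=4 C=9)

Answer: 3 4 9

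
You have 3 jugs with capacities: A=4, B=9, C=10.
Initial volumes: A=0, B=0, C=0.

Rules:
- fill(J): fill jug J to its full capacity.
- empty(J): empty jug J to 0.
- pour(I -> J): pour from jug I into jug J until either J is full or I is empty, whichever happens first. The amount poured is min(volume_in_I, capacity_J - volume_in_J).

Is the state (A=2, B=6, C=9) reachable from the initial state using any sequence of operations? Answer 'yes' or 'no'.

Answer: no

Derivation:
BFS explored all 334 reachable states.
Reachable set includes: (0,0,0), (0,0,1), (0,0,2), (0,0,3), (0,0,4), (0,0,5), (0,0,6), (0,0,7), (0,0,8), (0,0,9), (0,0,10), (0,1,0) ...
Target (A=2, B=6, C=9) not in reachable set → no.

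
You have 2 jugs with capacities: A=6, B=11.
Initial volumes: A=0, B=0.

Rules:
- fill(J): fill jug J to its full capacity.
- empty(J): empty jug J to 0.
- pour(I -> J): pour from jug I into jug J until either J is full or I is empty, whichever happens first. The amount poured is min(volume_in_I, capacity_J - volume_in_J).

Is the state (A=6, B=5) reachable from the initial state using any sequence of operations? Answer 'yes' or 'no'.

Answer: yes

Derivation:
BFS from (A=0, B=0):
  1. fill(B) -> (A=0 B=11)
  2. pour(B -> A) -> (A=6 B=5)
Target reached → yes.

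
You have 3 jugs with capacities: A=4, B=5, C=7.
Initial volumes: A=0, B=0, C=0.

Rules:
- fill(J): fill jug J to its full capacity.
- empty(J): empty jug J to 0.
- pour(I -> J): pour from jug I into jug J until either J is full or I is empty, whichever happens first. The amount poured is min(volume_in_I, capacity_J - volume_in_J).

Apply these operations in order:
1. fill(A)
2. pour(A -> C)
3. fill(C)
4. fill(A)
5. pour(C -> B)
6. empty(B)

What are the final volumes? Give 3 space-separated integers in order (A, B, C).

Answer: 4 0 2

Derivation:
Step 1: fill(A) -> (A=4 B=0 C=0)
Step 2: pour(A -> C) -> (A=0 B=0 C=4)
Step 3: fill(C) -> (A=0 B=0 C=7)
Step 4: fill(A) -> (A=4 B=0 C=7)
Step 5: pour(C -> B) -> (A=4 B=5 C=2)
Step 6: empty(B) -> (A=4 B=0 C=2)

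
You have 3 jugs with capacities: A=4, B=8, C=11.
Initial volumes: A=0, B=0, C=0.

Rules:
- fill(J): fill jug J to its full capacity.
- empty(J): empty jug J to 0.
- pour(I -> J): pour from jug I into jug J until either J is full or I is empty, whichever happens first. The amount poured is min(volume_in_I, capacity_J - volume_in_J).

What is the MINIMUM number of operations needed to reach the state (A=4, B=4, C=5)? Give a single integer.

BFS from (A=0, B=0, C=0). One shortest path:
  1. fill(B) -> (A=0 B=8 C=0)
  2. pour(B -> C) -> (A=0 B=0 C=8)
  3. fill(B) -> (A=0 B=8 C=8)
  4. pour(B -> C) -> (A=0 B=5 C=11)
  5. empty(C) -> (A=0 B=5 C=0)
  6. pour(B -> C) -> (A=0 B=0 C=5)
  7. fill(B) -> (A=0 B=8 C=5)
  8. pour(B -> A) -> (A=4 B=4 C=5)
Reached target in 8 moves.

Answer: 8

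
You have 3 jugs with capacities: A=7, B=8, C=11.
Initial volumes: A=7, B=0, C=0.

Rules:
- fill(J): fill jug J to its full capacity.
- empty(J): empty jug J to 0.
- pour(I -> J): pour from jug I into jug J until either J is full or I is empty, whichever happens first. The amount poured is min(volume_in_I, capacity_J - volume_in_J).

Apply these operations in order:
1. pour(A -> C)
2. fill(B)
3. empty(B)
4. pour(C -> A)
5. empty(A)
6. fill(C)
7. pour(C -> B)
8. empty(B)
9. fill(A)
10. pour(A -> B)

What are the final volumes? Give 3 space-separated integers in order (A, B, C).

Step 1: pour(A -> C) -> (A=0 B=0 C=7)
Step 2: fill(B) -> (A=0 B=8 C=7)
Step 3: empty(B) -> (A=0 B=0 C=7)
Step 4: pour(C -> A) -> (A=7 B=0 C=0)
Step 5: empty(A) -> (A=0 B=0 C=0)
Step 6: fill(C) -> (A=0 B=0 C=11)
Step 7: pour(C -> B) -> (A=0 B=8 C=3)
Step 8: empty(B) -> (A=0 B=0 C=3)
Step 9: fill(A) -> (A=7 B=0 C=3)
Step 10: pour(A -> B) -> (A=0 B=7 C=3)

Answer: 0 7 3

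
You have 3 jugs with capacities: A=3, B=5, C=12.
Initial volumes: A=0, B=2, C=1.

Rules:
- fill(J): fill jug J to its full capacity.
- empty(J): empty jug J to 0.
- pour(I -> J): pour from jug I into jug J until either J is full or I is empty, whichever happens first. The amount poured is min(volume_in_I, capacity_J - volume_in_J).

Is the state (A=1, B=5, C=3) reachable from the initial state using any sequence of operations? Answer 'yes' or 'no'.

BFS from (A=0, B=2, C=1):
  1. fill(A) -> (A=3 B=2 C=1)
  2. pour(B -> C) -> (A=3 B=0 C=3)
  3. pour(A -> B) -> (A=0 B=3 C=3)
  4. fill(A) -> (A=3 B=3 C=3)
  5. pour(A -> B) -> (A=1 B=5 C=3)
Target reached → yes.

Answer: yes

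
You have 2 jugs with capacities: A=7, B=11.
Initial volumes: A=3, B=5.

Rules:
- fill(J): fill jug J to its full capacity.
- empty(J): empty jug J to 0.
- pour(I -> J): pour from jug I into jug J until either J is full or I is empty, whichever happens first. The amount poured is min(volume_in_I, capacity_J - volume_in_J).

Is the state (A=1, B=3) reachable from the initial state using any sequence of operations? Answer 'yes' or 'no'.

BFS explored all 37 reachable states.
Reachable set includes: (0,0), (0,1), (0,2), (0,3), (0,4), (0,5), (0,6), (0,7), (0,8), (0,9), (0,10), (0,11) ...
Target (A=1, B=3) not in reachable set → no.

Answer: no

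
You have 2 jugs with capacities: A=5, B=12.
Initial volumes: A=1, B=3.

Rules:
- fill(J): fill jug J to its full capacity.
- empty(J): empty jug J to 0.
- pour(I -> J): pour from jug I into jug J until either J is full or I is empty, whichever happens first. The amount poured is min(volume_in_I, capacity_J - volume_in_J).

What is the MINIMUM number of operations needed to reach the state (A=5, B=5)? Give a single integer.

BFS from (A=1, B=3). One shortest path:
  1. fill(A) -> (A=5 B=3)
  2. empty(B) -> (A=5 B=0)
  3. pour(A -> B) -> (A=0 B=5)
  4. fill(A) -> (A=5 B=5)
Reached target in 4 moves.

Answer: 4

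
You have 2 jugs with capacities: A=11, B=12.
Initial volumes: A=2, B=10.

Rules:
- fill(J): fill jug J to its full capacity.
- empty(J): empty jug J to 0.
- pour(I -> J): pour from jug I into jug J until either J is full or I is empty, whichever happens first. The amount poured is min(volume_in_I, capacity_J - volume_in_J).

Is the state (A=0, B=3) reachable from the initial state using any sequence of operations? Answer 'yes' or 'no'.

BFS from (A=2, B=10):
  1. fill(B) -> (A=2 B=12)
  2. pour(B -> A) -> (A=11 B=3)
  3. empty(A) -> (A=0 B=3)
Target reached → yes.

Answer: yes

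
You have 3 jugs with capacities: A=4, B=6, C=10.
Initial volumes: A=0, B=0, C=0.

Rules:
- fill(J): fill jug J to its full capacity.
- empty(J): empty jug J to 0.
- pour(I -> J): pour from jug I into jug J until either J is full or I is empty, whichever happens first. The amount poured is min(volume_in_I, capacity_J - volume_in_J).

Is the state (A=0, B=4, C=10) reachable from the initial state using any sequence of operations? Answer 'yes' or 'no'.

BFS from (A=0, B=0, C=0):
  1. fill(A) -> (A=4 B=0 C=0)
  2. fill(C) -> (A=4 B=0 C=10)
  3. pour(A -> B) -> (A=0 B=4 C=10)
Target reached → yes.

Answer: yes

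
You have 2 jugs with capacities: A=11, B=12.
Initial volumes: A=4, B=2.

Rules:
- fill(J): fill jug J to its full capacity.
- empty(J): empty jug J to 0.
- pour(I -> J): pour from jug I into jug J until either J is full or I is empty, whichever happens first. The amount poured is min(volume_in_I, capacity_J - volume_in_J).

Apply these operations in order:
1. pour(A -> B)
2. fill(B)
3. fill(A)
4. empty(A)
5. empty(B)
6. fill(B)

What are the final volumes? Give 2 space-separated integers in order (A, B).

Step 1: pour(A -> B) -> (A=0 B=6)
Step 2: fill(B) -> (A=0 B=12)
Step 3: fill(A) -> (A=11 B=12)
Step 4: empty(A) -> (A=0 B=12)
Step 5: empty(B) -> (A=0 B=0)
Step 6: fill(B) -> (A=0 B=12)

Answer: 0 12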